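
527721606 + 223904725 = 751626331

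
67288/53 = 1269 + 31/53 ≈ 1269.58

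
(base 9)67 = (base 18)37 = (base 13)49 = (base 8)75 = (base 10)61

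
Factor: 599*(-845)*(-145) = 5^2*13^2*29^1*599^1 = 73392475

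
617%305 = 7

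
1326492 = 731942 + 594550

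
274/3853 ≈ 0.0711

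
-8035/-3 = 2678+1/3 ≈ 2678.33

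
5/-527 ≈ -0.00949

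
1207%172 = 3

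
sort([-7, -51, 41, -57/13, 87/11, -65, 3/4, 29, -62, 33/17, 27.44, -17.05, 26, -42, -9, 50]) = [-65, -62, -51, -42, -17.05, -9, -7, -57/13, 3/4, 33/17, 87/11, 26, 27.44, 29, 41, 50]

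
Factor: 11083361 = 11083361^1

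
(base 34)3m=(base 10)124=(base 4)1330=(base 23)59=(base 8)174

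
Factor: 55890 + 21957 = 3^1 * 7^1 * 11^1 * 337^1 = 77847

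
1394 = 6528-5134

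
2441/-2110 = -1 - 331/2110 ≈ -1.16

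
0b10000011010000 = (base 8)20320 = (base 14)30c0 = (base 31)8mu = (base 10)8400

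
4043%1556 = 931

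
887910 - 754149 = 133761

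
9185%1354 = 1061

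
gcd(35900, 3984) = 4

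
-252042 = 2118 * (-119)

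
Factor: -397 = -1*397^1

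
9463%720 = 103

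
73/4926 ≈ 0.0148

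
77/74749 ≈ 0.00103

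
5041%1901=1239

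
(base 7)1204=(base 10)445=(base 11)375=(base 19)148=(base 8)675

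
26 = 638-612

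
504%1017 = 504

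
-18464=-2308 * 8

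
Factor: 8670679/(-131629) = -1 * 23^(-1) * 59^(-1) * 97^(-1) * 8670679^1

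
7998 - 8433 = -435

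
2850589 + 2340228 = 5190817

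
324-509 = -185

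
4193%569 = 210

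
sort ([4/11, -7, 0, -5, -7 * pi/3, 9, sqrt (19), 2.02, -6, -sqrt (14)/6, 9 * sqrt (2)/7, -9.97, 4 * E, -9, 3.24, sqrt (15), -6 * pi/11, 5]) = [-9.97, -9, -7 * pi/3, -7, -6, -5, -6 * pi/11, -sqrt (14)/6, 0, 4/11, 9 * sqrt (2)/7, 2.02, 3.24, sqrt (15), sqrt (19), 5, 9, 4 * E]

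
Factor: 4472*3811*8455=2^3*5^1*13^1*19^1*37^1*43^1*89^1*103^1=144096806360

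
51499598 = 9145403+42354195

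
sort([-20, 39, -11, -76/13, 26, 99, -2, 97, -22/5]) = [-20, -11, -76/13, -22/5, -2, 26, 39, 97, 99]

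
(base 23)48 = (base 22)4c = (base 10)100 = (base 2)1100100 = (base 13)79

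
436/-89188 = -109/22297≈-0.00489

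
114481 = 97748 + 16733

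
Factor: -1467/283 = -1*3^2*163^1*283^ (-1)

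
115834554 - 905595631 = -789761077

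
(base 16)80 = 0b10000000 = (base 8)200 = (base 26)4o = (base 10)128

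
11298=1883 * 6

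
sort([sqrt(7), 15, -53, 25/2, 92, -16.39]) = [-53, -16.39, sqrt(7), 25/2, 15, 92]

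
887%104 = 55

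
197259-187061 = 10198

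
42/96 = 7/16≈0.438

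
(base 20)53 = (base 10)103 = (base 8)147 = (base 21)4j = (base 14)75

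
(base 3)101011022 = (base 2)1110011101110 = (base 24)cke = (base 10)7406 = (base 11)5623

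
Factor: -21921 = -1*3^1*7307^1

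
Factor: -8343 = -1 * 3^4 * 103^1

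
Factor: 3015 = 3^2*5^1*67^1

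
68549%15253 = 7537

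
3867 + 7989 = 11856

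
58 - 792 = -734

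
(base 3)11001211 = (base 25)4if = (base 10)2965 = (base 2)101110010101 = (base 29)3f7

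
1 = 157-156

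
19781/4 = 4945 + 1/4 = 4945.25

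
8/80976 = 1/10122 ≈ 0.0000988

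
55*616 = 33880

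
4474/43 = 104 + 2/43 ≈ 104.05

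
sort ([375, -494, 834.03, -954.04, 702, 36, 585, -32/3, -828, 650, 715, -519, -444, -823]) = [-954.04, -828, -823, -519, -494, -444, -32/3, 36, 375, 585, 650, 702, 715, 834.03]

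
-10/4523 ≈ -0.00221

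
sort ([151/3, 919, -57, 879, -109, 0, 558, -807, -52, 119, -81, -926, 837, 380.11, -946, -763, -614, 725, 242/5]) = [-946, -926, -807, -763, -614, -109, -81, -57, -52, 0, 242/5, 151/3, 119, 380.11, 558, 725, 837, 879, 919]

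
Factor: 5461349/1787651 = 73^1 * 79^1 * 947^1 * 1787651^(-1)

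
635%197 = 44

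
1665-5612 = -3947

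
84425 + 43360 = 127785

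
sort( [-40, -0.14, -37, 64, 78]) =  [-40, -37, -0.14, 64, 78]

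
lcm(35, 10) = 70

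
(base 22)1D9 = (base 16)30B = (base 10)779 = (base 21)1G2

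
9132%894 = 192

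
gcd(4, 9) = 1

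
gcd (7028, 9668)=4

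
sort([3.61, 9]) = [3.61, 9]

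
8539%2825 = 64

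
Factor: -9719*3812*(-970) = 2^3*5^1*97^1*953^1*9719^1 = 35937363160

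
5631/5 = 1126 + 1/5 = 1126.20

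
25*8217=205425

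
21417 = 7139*3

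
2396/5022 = 1198/2511 ≈ 0.477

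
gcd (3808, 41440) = 224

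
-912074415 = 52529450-964603865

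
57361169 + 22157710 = 79518879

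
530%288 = 242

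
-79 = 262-341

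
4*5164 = 20656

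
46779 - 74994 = -28215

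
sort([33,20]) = [20,33]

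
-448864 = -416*1079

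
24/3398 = 12/1699 ≈ 0.00706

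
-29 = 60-89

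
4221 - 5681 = -1460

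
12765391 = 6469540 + 6295851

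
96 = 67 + 29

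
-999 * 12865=-12852135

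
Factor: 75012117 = 3^1 * 25004039^1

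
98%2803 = 98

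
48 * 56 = 2688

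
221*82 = 18122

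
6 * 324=1944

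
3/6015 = 1/2005 ≈ 0.000499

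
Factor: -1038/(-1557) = 2^1*3^(-1) = 2/3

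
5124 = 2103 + 3021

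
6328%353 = 327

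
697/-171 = -4 - 13/171 ≈ -4.08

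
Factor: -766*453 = -1*2^1*3^1*151^1*383^1 = -346998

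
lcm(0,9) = 0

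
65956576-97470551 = -31513975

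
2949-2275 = 674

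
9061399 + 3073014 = 12134413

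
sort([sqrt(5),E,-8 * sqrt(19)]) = [-8 * sqrt(19),sqrt(5),E]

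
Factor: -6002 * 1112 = -1 * 2^4 * 139^1 * 3001^1 = -6674224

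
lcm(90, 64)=2880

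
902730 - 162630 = 740100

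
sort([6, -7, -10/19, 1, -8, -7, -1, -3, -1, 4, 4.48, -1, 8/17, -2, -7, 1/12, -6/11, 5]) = [-8, -7, -7, -7, -3, -2, -1, -1, -1, -6/11, -10/19, 1/12, 8/17, 1, 4, 4.48, 5, 6]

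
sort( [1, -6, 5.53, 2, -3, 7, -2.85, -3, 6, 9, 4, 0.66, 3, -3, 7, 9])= [-6, -3, -3, -3, -2.85, 0.66, 1, 2, 3, 4, 5.53, 6, 7, 7, 9, 9]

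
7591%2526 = 13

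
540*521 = 281340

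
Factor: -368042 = -1 * 2^1 * 59^1 * 3119^1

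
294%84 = 42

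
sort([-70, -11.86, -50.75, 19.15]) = [-70, -50.75, -11.86, 19.15]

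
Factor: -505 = -1*5^1*101^1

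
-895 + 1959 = 1064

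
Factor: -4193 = -1*7^1*599^1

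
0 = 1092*0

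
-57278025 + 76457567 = 19179542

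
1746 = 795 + 951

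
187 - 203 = -16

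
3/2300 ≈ 0.00130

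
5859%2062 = 1735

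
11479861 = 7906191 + 3573670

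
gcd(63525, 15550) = 25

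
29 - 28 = 1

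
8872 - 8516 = 356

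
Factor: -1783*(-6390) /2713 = 2^1*3^2*5^1*71^1*1783^1*2713^(-1) = 11393370/2713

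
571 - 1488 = -917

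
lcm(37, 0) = 0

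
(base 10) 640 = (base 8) 1200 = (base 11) 532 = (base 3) 212201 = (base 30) la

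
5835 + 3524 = 9359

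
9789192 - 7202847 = 2586345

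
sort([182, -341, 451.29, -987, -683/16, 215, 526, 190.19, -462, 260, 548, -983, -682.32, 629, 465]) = [-987, -983, -682.32, -462, -341, -683/16, 182, 190.19, 215, 260, 451.29, 465, 526, 548, 629]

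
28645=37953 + -9308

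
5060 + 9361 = 14421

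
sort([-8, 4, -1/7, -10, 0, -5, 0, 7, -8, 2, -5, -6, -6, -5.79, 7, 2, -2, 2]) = [-10, -8, -8, -6, -6, -5.79, -5, -5, -2, -1/7, 0, 0, 2, 2, 2, 4, 7, 7]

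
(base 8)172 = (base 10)122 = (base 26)4i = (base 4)1322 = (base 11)101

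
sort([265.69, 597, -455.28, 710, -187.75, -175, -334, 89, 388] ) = [-455.28, -334, -187.75, -175, 89, 265.69, 388, 597, 710] 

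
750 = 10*75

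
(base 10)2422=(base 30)2km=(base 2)100101110110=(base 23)4d7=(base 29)2pf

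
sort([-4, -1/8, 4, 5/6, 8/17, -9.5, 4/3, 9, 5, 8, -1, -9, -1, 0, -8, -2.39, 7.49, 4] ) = [-9.5, -9, -8, -4, -2.39, -1, -1, -1/8, 0, 8/17, 5/6, 4/3, 4, 4, 5, 7.49, 8, 9] 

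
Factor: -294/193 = -1 * 2^1 * 3^1 * 7^2 * 193^(-1)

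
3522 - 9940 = -6418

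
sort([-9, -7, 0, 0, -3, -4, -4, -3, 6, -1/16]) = [-9, -7, -4, -4, -3, -3, -1/16, 0, 0, 6]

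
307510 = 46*6685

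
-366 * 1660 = -607560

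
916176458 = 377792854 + 538383604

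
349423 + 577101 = 926524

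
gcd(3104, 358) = 2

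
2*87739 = 175478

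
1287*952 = 1225224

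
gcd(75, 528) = 3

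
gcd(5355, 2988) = 9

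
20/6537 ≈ 0.00306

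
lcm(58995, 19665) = 58995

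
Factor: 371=7^1 * 53^1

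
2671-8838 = -6167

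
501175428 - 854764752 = -353589324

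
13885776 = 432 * 32143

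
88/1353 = 8/123 ≈ 0.0650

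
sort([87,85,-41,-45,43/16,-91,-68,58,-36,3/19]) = [-91,-68,-45,-41,-36,3/19,43/16,58,85,87]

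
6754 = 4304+2450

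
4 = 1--3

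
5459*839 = 4580101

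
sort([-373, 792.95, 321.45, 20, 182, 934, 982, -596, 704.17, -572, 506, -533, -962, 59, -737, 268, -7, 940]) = [-962, -737, -596, -572, -533, -373, -7, 20, 59, 182, 268, 321.45, 506, 704.17, 792.95, 934, 940, 982]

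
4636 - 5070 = -434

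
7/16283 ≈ 0.000430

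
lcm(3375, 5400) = 27000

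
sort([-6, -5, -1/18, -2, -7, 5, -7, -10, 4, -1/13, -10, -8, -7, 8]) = [-10, -10, -8, -7, -7, -7, -6, -5, -2, -1/13, -1/18, 4, 5, 8]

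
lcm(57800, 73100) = 2485400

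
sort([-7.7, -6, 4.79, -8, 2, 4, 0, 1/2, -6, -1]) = [-8, -7.7, -6, -6, -1, 0, 1/2, 2, 4, 4.79]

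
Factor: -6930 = -1 * 2^1 * 3^2 * 5^1 * 7^1 * 11^1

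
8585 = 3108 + 5477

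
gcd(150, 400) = 50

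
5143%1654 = 181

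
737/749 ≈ 0.984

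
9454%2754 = 1192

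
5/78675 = 1/15735 ≈ 0.0000636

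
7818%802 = 600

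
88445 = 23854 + 64591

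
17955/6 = 2992 + 1/2 = 2992.50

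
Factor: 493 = 17^1 * 29^1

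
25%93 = 25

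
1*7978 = 7978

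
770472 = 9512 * 81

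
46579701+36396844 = 82976545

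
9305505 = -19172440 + 28477945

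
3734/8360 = 1867/4180 ≈ 0.447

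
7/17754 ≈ 0.000394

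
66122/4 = 33061/2 = 16530.50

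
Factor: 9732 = 2^2*3^1*811^1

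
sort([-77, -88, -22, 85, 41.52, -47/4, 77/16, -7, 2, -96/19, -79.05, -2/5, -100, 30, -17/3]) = [-100, -88, -79.05, -77, -22, -47/4, -7, -17/3, -96/19, -2/5, 2, 77/16, 30, 41.52, 85]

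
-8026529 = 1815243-9841772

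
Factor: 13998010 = 2^1 * 5^1 * 13^1 * 29^1 * 47^1 * 79^1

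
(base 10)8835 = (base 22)i5d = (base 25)e3a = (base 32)8k3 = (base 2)10001010000011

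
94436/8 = 23609/2 = 11804.50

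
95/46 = 2 + 3/46 ≈ 2.07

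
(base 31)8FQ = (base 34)72J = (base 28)AC3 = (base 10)8179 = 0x1FF3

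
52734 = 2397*22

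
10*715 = 7150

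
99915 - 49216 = 50699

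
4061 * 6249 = 25377189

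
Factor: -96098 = -1*2^1*48049^1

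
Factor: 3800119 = 3800119^1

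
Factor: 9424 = 2^4 * 19^1 * 31^1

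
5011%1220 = 131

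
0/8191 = 0 = 0.00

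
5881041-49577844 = -43696803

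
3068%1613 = 1455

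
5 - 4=1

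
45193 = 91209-46016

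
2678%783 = 329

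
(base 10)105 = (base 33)36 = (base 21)50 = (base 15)70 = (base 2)1101001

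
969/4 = 242+1/4 = 242.25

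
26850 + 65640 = 92490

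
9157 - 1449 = 7708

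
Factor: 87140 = 2^2*5^1*4357^1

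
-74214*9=-667926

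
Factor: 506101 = 506101^1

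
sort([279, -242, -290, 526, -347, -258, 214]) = [-347, -290, -258, -242, 214, 279, 526]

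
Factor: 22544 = 2^4*1409^1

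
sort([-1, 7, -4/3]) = [-4/3, -1, 7]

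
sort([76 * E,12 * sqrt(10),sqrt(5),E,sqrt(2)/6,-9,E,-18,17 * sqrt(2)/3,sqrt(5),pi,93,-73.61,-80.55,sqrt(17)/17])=[-80.55,-73.61,-18,-9,sqrt(2)/6,sqrt(17)/17,sqrt(5),sqrt(5),E,E,pi,17 * sqrt(2)/3,12 * sqrt(10),93,76 * E]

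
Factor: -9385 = -1 * 5^1 * 1877^1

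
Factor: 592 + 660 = 2^2 * 313^1 = 1252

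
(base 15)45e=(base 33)tw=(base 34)t3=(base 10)989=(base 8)1735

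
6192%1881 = 549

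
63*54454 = 3430602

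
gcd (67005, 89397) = 9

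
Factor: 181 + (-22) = 3^1 * 53^1 = 159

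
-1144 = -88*13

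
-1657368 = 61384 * (-27)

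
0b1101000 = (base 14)76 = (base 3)10212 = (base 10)104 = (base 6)252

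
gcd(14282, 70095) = 1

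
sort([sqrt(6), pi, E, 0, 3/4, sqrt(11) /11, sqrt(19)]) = [0, sqrt(11) /11, 3/4, sqrt(6), E, pi, sqrt(19)]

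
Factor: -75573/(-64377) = 3^3 * 23^(-1) = 27/23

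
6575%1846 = 1037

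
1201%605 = 596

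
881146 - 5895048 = -5013902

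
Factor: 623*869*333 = 3^2*7^1*11^1*37^1*79^1*89^1 = 180281871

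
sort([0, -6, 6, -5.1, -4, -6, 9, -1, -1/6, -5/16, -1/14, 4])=[-6, -6, -5.1, -4, -1, -5/16, -1/6, -1/14, 0, 4, 6, 9]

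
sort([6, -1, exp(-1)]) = [-1, exp(-1), 6]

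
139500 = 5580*25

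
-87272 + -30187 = -117459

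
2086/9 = 231 + 7/9≈231.78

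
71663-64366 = 7297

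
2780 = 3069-289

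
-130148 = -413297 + 283149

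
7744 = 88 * 88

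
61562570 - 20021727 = 41540843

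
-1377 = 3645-5022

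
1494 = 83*18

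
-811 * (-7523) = 6101153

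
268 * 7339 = 1966852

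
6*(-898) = -5388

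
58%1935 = 58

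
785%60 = 5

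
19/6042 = 1/318 ≈ 0.00314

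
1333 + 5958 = 7291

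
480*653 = 313440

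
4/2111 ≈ 0.00189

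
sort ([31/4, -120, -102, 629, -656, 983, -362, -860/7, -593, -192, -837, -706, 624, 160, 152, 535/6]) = [-837, -706, -656, -593, -362, -192, -860/7, -120, -102, 31/4, 535/6, 152, 160, 624, 629, 983]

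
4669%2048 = 573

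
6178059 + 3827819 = 10005878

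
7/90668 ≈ 0.0000772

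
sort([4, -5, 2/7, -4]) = [-5, -4, 2/7, 4]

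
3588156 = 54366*66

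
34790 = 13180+21610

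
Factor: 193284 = 2^2*3^2*7^1*13^1*59^1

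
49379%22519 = 4341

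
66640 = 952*70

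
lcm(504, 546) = 6552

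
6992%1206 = 962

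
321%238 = 83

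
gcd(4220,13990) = 10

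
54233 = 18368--35865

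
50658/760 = 25329/380 ≈ 66.66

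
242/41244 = 121/20622 ≈ 0.00587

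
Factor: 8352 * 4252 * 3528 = 2^10 * 3^4 * 7^2 * 29^1 * 1063^1 = 125288819712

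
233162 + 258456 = 491618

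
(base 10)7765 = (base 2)1111001010101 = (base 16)1e55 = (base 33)74a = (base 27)ahg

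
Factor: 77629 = 149^1 * 521^1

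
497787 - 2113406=-1615619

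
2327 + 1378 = 3705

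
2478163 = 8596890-6118727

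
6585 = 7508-923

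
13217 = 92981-79764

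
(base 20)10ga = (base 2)10000010001010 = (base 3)102102112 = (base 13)3a3a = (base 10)8330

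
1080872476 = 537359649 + 543512827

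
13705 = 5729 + 7976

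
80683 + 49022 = 129705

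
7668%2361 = 585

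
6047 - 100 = 5947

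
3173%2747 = 426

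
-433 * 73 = -31609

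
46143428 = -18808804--64952232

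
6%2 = 0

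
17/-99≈-0.172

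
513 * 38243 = 19618659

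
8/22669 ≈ 0.000353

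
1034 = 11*94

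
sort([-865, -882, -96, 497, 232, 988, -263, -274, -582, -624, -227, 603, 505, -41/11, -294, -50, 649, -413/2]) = [-882, -865, -624, -582, -294, -274, -263, -227, -413/2, -96, -50, -41/11, 232, 497, 505, 603, 649, 988]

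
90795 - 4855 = 85940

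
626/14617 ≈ 0.0428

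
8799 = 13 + 8786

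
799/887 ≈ 0.901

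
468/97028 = 117/24257 ≈ 0.00482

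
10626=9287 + 1339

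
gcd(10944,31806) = 342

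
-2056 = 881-2937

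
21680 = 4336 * 5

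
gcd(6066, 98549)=1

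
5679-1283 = 4396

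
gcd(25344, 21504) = 768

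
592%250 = 92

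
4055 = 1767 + 2288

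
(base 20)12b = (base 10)451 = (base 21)10a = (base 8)703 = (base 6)2031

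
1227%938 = 289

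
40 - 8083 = -8043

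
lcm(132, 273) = 12012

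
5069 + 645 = 5714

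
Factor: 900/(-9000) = -1*2^(-1)*5^(-1) = -1/10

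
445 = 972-527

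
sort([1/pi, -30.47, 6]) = [-30.47, 1/pi, 6]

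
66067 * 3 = 198201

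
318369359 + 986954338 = 1305323697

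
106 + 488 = 594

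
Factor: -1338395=-1 * 5^1 * 267679^1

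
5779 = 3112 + 2667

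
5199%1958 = 1283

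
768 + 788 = 1556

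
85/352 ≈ 0.241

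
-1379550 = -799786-579764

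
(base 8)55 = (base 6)113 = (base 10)45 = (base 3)1200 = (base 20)25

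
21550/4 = 10775/2 = 5387.50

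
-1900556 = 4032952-5933508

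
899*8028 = 7217172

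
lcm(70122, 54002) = 4698174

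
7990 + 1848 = 9838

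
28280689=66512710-38232021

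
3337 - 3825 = -488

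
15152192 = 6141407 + 9010785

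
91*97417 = 8864947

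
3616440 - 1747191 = 1869249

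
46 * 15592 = 717232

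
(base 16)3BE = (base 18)2H4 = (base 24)1FM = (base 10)958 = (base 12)67A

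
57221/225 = 254 + 71/225 ≈ 254.32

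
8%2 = 0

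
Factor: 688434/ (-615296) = -1*2^ (-6)*3^1*11^ (-1)*19^ (-1)*23^ (-1)*179^1*641^1 = -344217/307648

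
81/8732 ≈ 0.00928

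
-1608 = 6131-7739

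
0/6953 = 0 = 0.00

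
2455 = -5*(-491) 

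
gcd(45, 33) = 3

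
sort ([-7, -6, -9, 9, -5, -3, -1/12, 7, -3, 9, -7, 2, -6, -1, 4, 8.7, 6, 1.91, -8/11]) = [-9, -7, -7, -6, -6, -5, -3, -3, -1, -8/11, -1/12, 1.91, 2, 4, 6, 7, 8.7, 9, 9]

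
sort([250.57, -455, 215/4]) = [-455, 215/4, 250.57]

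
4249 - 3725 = 524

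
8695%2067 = 427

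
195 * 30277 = 5904015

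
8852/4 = 2213 = 2213.00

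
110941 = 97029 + 13912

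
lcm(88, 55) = 440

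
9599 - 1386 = 8213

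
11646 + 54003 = 65649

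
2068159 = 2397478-329319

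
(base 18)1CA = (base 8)1046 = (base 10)550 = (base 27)KA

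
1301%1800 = 1301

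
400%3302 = 400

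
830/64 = 12+31/32 ≈ 12.97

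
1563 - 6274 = -4711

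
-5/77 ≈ -0.0649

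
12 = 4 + 8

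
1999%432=271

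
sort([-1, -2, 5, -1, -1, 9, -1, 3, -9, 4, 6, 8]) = [-9, -2, -1, -1, -1, -1, 3, 4, 5, 6, 8, 9]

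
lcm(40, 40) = 40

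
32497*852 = 27687444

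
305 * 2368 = 722240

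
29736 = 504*59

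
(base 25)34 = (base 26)31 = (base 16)4f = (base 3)2221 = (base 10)79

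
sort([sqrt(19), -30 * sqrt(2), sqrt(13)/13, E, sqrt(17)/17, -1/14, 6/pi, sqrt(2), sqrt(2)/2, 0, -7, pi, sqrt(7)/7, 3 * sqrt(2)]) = [-30 * sqrt(2), -7, -1/14, 0, sqrt(17)/17, sqrt(13)/13, sqrt(7)/7, sqrt(2)/2, sqrt(2), 6/pi, E, pi, 3 * sqrt(2), sqrt(19)]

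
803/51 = 15 + 38/51 ≈ 15.75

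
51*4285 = 218535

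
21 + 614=635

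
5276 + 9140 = 14416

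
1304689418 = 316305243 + 988384175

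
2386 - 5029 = -2643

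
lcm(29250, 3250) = 29250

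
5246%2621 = 4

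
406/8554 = 29/611≈0.0475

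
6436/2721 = 2 + 994/2721≈2.37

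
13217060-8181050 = 5036010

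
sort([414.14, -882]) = [-882, 414.14]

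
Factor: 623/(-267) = -1 * 3^(-1) * 7^1 = -7/3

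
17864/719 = 24 + 608/719 ≈ 24.85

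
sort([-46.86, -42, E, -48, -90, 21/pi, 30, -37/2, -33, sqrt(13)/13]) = [-90, -48, -46.86, -42, -33, -37/2, sqrt(13)/13, E, 21/pi, 30]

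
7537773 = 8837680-1299907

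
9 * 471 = 4239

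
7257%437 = 265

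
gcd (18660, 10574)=622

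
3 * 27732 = 83196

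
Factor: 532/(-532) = -1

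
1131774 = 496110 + 635664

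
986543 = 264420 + 722123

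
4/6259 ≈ 0.000639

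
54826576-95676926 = -40850350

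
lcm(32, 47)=1504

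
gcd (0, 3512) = 3512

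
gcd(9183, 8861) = 1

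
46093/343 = 134 + 131/343 ≈ 134.38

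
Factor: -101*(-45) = 3^2*5^1*101^1 = 4545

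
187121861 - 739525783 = -552403922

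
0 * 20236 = 0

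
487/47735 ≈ 0.0102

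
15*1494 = 22410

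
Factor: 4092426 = 2^1*3^2*13^1*17489^1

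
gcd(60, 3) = 3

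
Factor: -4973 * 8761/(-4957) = 4957^(-1) * 4973^1 * 8761^1 = 43568453/4957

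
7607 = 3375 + 4232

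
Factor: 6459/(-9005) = -1*3^1*5^(-1)*1801^(-1)*2153^1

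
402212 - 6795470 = -6393258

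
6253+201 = 6454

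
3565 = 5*713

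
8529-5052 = 3477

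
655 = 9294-8639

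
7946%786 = 86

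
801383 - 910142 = -108759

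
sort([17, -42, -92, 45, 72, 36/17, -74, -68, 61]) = [-92, -74, -68, -42, 36/17, 17, 45, 61, 72]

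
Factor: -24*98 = -1*2^4*3^1*7^2 = -2352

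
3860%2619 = 1241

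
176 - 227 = -51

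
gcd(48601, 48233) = 1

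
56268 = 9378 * 6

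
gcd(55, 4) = 1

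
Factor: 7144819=11^1*649529^1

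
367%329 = 38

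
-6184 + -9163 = -15347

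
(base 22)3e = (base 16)50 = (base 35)2a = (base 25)35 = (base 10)80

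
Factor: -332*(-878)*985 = 2^3*5^1*83^1*197^1*439^1 = 287123560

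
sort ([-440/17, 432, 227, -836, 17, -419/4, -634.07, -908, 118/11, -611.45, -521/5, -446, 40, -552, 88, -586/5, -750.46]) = [-908, -836, -750.46, -634.07, -611.45, -552, -446, -586/5, -419/4, -521/5, -440/17, 118/11, 17, 40, 88, 227, 432]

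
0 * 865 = 0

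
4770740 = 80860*59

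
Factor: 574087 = 317^1*1811^1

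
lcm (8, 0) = 0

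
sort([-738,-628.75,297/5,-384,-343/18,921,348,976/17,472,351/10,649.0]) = [-738,-628.75,-384,-343/18,351/10,976/17,297/5,348,472,649.0,921]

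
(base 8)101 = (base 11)5a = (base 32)21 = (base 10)65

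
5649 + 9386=15035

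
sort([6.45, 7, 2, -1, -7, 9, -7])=[-7, -7, -1, 2, 6.45, 7, 9]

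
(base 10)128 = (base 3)11202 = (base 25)53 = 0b10000000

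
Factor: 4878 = 2^1*3^2*271^1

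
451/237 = 1 + 214/237 ≈ 1.90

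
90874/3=30291 + 1/3 ≈ 30291.33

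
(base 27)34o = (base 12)1413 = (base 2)100100001111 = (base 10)2319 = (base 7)6522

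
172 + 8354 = 8526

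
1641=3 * 547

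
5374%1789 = 7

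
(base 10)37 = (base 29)18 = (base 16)25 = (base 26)1b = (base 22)1f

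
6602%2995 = 612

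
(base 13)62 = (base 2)1010000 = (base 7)143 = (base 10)80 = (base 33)2e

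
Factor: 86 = 2^1 * 43^1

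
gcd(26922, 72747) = 3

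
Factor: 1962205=5^1 * 7^2 * 8009^1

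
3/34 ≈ 0.0882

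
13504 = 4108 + 9396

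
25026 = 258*97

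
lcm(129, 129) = 129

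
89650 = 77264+12386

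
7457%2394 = 275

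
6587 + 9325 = 15912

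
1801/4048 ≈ 0.445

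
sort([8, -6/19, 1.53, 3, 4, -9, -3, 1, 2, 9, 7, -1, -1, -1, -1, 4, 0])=[-9, -3, -1, -1, -1, -1, -6/19, 0, 1, 1.53, 2, 3, 4, 4, 7, 8, 9]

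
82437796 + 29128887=111566683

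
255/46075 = 51/9215 ≈ 0.00553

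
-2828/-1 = 2828 = 2828.00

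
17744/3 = 5914 + 2/3 ≈ 5914.67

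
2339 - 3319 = -980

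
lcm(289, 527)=8959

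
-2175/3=-725=-725.00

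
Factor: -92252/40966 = -1*2^1*20483^(-1)*23063^1 = -46126/20483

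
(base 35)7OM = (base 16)24DD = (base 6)111405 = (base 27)CPE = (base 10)9437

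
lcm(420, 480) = 3360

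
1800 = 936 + 864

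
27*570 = 15390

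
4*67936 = 271744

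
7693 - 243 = 7450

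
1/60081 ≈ 0.0000166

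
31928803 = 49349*647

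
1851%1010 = 841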